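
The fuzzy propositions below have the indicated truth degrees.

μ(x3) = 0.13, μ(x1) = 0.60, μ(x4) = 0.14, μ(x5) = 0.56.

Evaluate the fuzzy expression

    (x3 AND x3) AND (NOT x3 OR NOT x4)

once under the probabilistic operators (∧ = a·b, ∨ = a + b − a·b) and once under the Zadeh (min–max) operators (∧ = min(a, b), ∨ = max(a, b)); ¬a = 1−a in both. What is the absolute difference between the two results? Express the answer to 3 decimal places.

Under probabilistic:
  x3 AND x3 = a·b on (0.1300, 0.1300) = 0.0169
  NOT x3 = 1 − 0.1300 = 0.8700
  NOT x4 = 1 − 0.1400 = 0.8600
  NOT x3 OR NOT x4 = a + b − a·b on (0.8700, 0.8600) = 0.9818
  (x3 AND x3) AND (NOT x3 OR NOT x4) = a·b on (0.0169, 0.9818) = 0.0166
  → value = 0.0166
Under Zadeh (min–max):
  x3 AND x3 = min(a, b) on (0.13, 0.13) = 0.13
  NOT x3 = 1 − 0.13 = 0.87
  NOT x4 = 1 − 0.14 = 0.86
  NOT x3 OR NOT x4 = max(a, b) on (0.87, 0.86) = 0.87
  (x3 AND x3) AND (NOT x3 OR NOT x4) = min(a, b) on (0.13, 0.87) = 0.13
  → value = 0.1300
|0.0166 − 0.1300| = 0.113

0.113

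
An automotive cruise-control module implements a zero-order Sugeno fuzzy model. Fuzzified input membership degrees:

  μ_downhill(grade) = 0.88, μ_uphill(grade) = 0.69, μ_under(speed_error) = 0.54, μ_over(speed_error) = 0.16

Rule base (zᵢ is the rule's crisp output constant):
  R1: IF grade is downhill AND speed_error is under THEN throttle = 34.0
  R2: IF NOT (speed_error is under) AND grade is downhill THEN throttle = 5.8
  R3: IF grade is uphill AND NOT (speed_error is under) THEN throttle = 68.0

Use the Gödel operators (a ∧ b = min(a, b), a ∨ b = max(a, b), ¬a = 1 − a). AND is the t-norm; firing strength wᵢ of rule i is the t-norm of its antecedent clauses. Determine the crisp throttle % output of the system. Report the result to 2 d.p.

35.83

R1 (z=34.0): downhill=0.88, under=0.54; AND[min(a, b)] → w = 0.54
R2 (z=5.8): ¬under=1−0.54=0.46, downhill=0.88; AND[min(a, b)] → w = 0.46
R3 (z=68.0): uphill=0.69, ¬under=1−0.54=0.46; AND[min(a, b)] → w = 0.46
Weighted average = (0.54·34.0 + 0.46·5.8 + 0.46·68.0) / (0.54 + 0.46 + 0.46)
  = 52.3080 / 1.4600 = 35.83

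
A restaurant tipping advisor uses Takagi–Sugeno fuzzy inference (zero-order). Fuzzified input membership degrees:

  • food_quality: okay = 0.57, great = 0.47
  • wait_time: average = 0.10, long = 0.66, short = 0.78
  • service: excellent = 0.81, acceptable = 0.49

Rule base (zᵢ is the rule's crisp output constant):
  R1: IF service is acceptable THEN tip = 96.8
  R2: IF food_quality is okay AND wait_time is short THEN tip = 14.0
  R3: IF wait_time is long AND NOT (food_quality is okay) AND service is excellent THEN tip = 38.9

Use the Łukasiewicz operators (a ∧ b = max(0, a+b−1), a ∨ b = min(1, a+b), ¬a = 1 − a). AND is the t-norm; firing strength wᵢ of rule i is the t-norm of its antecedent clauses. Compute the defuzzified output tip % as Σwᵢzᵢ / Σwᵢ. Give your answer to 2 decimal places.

R1 (z=96.8): acceptable=0.49 → w = 0.49
R2 (z=14.0): okay=0.57, short=0.78; AND[max(0, a+b−1)] → w = 0.35
R3 (z=38.9): long=0.66, ¬okay=1−0.57=0.43, excellent=0.81; AND[max(0, a+b−1)] → w = 0.00
Weighted average = (0.49·96.8 + 0.35·14.0 + 0.00·38.9) / (0.49 + 0.35 + 0.00)
  = 52.3320 / 0.8400 = 62.30

62.30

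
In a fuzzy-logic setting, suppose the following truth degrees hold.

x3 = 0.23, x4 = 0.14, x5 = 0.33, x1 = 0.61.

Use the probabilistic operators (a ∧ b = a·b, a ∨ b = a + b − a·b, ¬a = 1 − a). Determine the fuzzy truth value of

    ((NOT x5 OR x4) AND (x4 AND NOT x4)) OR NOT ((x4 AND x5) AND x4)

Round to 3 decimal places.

NOT x5 = 1 − 0.3300 = 0.6700
NOT x5 OR x4 = a + b − a·b on (0.6700, 0.1400) = 0.7162
NOT x4 = 1 − 0.1400 = 0.8600
x4 AND NOT x4 = a·b on (0.1400, 0.8600) = 0.1204
(NOT x5 OR x4) AND (x4 AND NOT x4) = a·b on (0.7162, 0.1204) = 0.0862
x4 AND x5 = a·b on (0.1400, 0.3300) = 0.0462
(x4 AND x5) AND x4 = a·b on (0.0462, 0.1400) = 0.0065
NOT ((x4 AND x5) AND x4) = 1 − 0.0065 = 0.9935
((NOT x5 OR x4) AND (x4 AND NOT x4)) OR NOT ((x4 AND x5) AND x4) = a + b − a·b on (0.0862, 0.9935) = 0.9941

0.994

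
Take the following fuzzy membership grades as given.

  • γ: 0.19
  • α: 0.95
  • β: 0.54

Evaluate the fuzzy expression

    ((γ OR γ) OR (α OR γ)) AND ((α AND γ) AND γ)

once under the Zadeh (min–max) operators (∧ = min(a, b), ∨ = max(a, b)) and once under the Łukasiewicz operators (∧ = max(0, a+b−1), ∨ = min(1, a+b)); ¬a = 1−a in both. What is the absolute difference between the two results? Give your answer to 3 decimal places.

0.190

Under Zadeh (min–max):
  γ OR γ = max(a, b) on (0.19, 0.19) = 0.19
  α OR γ = max(a, b) on (0.95, 0.19) = 0.95
  (γ OR γ) OR (α OR γ) = max(a, b) on (0.19, 0.95) = 0.95
  α AND γ = min(a, b) on (0.95, 0.19) = 0.19
  (α AND γ) AND γ = min(a, b) on (0.19, 0.19) = 0.19
  ((γ OR γ) OR (α OR γ)) AND ((α AND γ) AND γ) = min(a, b) on (0.95, 0.19) = 0.19
  → value = 0.1900
Under Łukasiewicz:
  γ OR γ = min(1, a+b) on (0.19, 0.19) = 0.38
  α OR γ = min(1, a+b) on (0.95, 0.19) = 1.00
  (γ OR γ) OR (α OR γ) = min(1, a+b) on (0.38, 1.00) = 1.00
  α AND γ = max(0, a+b−1) on (0.95, 0.19) = 0.14
  (α AND γ) AND γ = max(0, a+b−1) on (0.14, 0.19) = 0.00
  ((γ OR γ) OR (α OR γ)) AND ((α AND γ) AND γ) = max(0, a+b−1) on (1.00, 0.00) = 0.00
  → value = 0.0000
|0.1900 − 0.0000| = 0.190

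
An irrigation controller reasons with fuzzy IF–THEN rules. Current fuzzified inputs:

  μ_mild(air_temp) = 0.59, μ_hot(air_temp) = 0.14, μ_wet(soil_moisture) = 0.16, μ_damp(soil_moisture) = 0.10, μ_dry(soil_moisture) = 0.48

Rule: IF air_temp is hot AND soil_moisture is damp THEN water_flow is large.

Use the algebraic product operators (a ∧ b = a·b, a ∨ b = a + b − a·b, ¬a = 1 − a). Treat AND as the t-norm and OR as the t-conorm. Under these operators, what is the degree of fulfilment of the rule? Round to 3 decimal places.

firing strength: hot=0.14, damp=0.10; AND[a·b] → w = 0.0140

0.014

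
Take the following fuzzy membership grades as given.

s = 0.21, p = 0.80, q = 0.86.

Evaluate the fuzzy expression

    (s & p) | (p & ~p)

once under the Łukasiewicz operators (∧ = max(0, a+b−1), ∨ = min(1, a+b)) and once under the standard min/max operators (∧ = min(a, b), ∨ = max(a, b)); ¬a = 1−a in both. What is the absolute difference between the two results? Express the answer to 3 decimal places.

Under Łukasiewicz:
  s & p = max(0, a+b−1) on (0.21, 0.80) = 0.01
  ~p = 1 − 0.80 = 0.20
  p & ~p = max(0, a+b−1) on (0.80, 0.20) = 0.00
  (s & p) | (p & ~p) = min(1, a+b) on (0.01, 0.00) = 0.01
  → value = 0.0100
Under standard min/max:
  s & p = min(a, b) on (0.21, 0.80) = 0.21
  ~p = 1 − 0.80 = 0.20
  p & ~p = min(a, b) on (0.80, 0.20) = 0.20
  (s & p) | (p & ~p) = max(a, b) on (0.21, 0.20) = 0.21
  → value = 0.2100
|0.0100 − 0.2100| = 0.200

0.200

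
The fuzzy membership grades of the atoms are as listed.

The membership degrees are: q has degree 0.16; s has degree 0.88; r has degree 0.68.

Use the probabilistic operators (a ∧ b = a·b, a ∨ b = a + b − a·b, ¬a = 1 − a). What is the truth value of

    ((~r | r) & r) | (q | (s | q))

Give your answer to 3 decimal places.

~r = 1 − 0.6800 = 0.3200
~r | r = a + b − a·b on (0.3200, 0.6800) = 0.7824
(~r | r) & r = a·b on (0.7824, 0.6800) = 0.5320
s | q = a + b − a·b on (0.8800, 0.1600) = 0.8992
q | (s | q) = a + b − a·b on (0.1600, 0.8992) = 0.9153
((~r | r) & r) | (q | (s | q)) = a + b − a·b on (0.5320, 0.9153) = 0.9604

0.960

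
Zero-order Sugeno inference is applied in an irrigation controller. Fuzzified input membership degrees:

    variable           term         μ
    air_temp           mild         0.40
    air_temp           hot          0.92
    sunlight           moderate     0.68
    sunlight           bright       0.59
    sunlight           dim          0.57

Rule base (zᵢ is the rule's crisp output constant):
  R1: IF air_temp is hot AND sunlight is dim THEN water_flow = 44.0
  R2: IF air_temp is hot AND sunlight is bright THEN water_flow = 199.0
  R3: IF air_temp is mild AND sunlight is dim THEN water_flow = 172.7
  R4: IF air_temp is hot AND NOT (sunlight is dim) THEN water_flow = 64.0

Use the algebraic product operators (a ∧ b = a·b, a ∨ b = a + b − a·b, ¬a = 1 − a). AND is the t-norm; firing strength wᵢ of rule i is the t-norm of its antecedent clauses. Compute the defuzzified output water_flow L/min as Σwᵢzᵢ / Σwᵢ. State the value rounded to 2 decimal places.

R1 (z=44.0): hot=0.92, dim=0.57; AND[a·b] → w = 0.5244
R2 (z=199.0): hot=0.92, bright=0.59; AND[a·b] → w = 0.5428
R3 (z=172.7): mild=0.40, dim=0.57; AND[a·b] → w = 0.2280
R4 (z=64.0): hot=0.92, ¬dim=1−0.57=0.43; AND[a·b] → w = 0.3956
Weighted average = (0.5244·44.0 + 0.5428·199.0 + 0.2280·172.7 + 0.3956·64.0) / (0.5244 + 0.5428 + 0.2280 + 0.3956)
  = 195.7848 / 1.6908 = 115.79

115.79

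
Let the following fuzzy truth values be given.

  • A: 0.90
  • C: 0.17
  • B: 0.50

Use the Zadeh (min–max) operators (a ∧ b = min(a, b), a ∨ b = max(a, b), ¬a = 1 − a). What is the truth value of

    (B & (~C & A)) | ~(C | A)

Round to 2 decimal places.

0.50

~C = 1 − 0.17 = 0.83
~C & A = min(a, b) on (0.83, 0.90) = 0.83
B & (~C & A) = min(a, b) on (0.50, 0.83) = 0.50
C | A = max(a, b) on (0.17, 0.90) = 0.90
~(C | A) = 1 − 0.90 = 0.10
(B & (~C & A)) | ~(C | A) = max(a, b) on (0.50, 0.10) = 0.50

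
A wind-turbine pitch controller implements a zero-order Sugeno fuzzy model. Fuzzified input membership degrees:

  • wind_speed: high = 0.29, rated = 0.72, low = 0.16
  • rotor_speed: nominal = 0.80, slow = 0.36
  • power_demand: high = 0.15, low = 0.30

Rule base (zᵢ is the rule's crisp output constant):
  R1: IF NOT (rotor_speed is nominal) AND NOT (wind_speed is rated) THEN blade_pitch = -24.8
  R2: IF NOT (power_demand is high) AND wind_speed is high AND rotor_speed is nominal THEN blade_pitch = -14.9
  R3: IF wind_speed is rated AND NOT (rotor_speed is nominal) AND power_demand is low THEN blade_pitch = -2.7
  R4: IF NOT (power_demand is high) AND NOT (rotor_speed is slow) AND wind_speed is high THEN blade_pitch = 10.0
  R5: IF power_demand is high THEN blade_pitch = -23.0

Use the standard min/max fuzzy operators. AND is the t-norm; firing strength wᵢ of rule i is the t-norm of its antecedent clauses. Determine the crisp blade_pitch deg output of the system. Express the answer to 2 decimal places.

R1 (z=-24.8): ¬nominal=1−0.80=0.20, ¬rated=1−0.72=0.28; AND[min(a, b)] → w = 0.20
R2 (z=-14.9): ¬high=1−0.15=0.85, high=0.29, nominal=0.80; AND[min(a, b)] → w = 0.29
R3 (z=-2.7): rated=0.72, ¬nominal=1−0.80=0.20, low=0.30; AND[min(a, b)] → w = 0.20
R4 (z=10.0): ¬high=1−0.15=0.85, ¬slow=1−0.36=0.64, high=0.29; AND[min(a, b)] → w = 0.29
R5 (z=-23.0): high=0.15 → w = 0.15
Weighted average = (0.20·-24.8 + 0.29·-14.9 + 0.20·-2.7 + 0.29·10.0 + 0.15·-23.0) / (0.20 + 0.29 + 0.20 + 0.29 + 0.15)
  = -10.3710 / 1.1300 = -9.18

-9.18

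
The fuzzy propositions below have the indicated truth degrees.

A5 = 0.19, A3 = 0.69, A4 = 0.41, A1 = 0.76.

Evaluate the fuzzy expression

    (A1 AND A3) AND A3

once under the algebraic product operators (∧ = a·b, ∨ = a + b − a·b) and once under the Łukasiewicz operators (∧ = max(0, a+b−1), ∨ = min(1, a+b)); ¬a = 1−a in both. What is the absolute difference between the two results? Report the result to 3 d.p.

Under algebraic product:
  A1 AND A3 = a·b on (0.7600, 0.6900) = 0.5244
  (A1 AND A3) AND A3 = a·b on (0.5244, 0.6900) = 0.3618
  → value = 0.3618
Under Łukasiewicz:
  A1 AND A3 = max(0, a+b−1) on (0.76, 0.69) = 0.45
  (A1 AND A3) AND A3 = max(0, a+b−1) on (0.45, 0.69) = 0.14
  → value = 0.1400
|0.3618 − 0.1400| = 0.222

0.222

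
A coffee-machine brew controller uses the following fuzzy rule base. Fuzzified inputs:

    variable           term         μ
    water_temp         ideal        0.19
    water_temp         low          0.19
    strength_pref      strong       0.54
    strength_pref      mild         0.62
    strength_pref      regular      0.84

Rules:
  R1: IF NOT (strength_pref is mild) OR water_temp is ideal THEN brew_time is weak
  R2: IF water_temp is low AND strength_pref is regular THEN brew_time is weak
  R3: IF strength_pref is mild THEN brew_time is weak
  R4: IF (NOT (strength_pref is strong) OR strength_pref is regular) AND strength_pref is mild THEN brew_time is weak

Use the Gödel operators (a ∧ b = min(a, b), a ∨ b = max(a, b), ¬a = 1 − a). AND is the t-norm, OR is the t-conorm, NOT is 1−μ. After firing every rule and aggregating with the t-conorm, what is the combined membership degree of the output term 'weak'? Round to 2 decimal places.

R1: ¬mild=1−0.62=0.38, ideal=0.19; OR[max(a, b)] → w = 0.38
R2: low=0.19, regular=0.84; AND[min(a, b)] → w = 0.19
R3: mild=0.62 → w = 0.62
R4: (¬strong=1−0.54=0.46 OR regular=0.84) = 0.84; AND[min(a, b)] with mild=0.62 → w = 0.62
Rules with consequent 'weak': {R1, R2, R3, R4} → strengths 0.38, 0.19, 0.62, 0.62
Aggregate via t-conorm [max(a, b)]: 0.62

0.62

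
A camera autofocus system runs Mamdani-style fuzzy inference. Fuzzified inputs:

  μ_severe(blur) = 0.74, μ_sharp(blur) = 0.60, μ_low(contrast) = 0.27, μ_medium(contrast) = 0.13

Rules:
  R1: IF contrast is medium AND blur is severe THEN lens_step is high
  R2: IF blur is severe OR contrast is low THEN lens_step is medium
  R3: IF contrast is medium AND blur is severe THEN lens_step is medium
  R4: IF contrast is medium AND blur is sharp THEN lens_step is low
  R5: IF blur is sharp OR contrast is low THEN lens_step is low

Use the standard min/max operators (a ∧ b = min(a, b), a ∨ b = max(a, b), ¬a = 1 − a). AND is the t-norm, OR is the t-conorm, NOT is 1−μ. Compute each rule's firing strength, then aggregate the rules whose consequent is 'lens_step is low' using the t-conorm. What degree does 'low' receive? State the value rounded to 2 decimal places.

R1: medium=0.13, severe=0.74; AND[min(a, b)] → w = 0.13
R2: severe=0.74, low=0.27; OR[max(a, b)] → w = 0.74
R3: medium=0.13, severe=0.74; AND[min(a, b)] → w = 0.13
R4: medium=0.13, sharp=0.60; AND[min(a, b)] → w = 0.13
R5: sharp=0.60, low=0.27; OR[max(a, b)] → w = 0.60
Rules with consequent 'low': {R4, R5} → strengths 0.13, 0.60
Aggregate via t-conorm [max(a, b)]: 0.60

0.60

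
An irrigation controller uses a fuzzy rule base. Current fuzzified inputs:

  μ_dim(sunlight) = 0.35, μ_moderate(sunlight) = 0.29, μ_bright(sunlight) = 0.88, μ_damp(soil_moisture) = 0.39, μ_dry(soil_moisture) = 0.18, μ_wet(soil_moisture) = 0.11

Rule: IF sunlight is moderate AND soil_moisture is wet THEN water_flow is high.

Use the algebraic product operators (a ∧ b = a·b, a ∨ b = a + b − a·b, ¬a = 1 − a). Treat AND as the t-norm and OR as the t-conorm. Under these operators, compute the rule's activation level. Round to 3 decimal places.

firing strength: moderate=0.29, wet=0.11; AND[a·b] → w = 0.0319

0.032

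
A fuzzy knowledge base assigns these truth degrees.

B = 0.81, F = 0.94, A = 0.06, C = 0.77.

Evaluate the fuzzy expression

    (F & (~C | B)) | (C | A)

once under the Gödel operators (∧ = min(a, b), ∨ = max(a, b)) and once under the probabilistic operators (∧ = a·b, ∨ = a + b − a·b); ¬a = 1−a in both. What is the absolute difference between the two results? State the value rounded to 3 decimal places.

Under Gödel:
  ~C = 1 − 0.77 = 0.23
  ~C | B = max(a, b) on (0.23, 0.81) = 0.81
  F & (~C | B) = min(a, b) on (0.94, 0.81) = 0.81
  C | A = max(a, b) on (0.77, 0.06) = 0.77
  (F & (~C | B)) | (C | A) = max(a, b) on (0.81, 0.77) = 0.81
  → value = 0.8100
Under probabilistic:
  ~C = 1 − 0.7700 = 0.2300
  ~C | B = a + b − a·b on (0.2300, 0.8100) = 0.8537
  F & (~C | B) = a·b on (0.9400, 0.8537) = 0.8025
  C | A = a + b − a·b on (0.7700, 0.0600) = 0.7838
  (F & (~C | B)) | (C | A) = a + b − a·b on (0.8025, 0.7838) = 0.9573
  → value = 0.9573
|0.8100 − 0.9573| = 0.147

0.147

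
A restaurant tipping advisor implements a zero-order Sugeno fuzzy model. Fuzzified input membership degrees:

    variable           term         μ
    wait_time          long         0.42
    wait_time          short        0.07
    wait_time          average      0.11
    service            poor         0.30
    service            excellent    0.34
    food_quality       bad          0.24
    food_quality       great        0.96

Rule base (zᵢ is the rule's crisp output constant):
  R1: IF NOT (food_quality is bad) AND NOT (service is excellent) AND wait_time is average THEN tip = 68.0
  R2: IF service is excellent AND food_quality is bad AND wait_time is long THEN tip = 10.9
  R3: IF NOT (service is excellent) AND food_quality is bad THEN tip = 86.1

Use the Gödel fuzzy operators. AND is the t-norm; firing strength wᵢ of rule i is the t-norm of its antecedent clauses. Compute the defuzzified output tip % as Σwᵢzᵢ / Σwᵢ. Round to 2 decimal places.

52.14

R1 (z=68.0): ¬bad=1−0.24=0.76, ¬excellent=1−0.34=0.66, average=0.11; AND[min(a, b)] → w = 0.11
R2 (z=10.9): excellent=0.34, bad=0.24, long=0.42; AND[min(a, b)] → w = 0.24
R3 (z=86.1): ¬excellent=1−0.34=0.66, bad=0.24; AND[min(a, b)] → w = 0.24
Weighted average = (0.11·68.0 + 0.24·10.9 + 0.24·86.1) / (0.11 + 0.24 + 0.24)
  = 30.7600 / 0.5900 = 52.14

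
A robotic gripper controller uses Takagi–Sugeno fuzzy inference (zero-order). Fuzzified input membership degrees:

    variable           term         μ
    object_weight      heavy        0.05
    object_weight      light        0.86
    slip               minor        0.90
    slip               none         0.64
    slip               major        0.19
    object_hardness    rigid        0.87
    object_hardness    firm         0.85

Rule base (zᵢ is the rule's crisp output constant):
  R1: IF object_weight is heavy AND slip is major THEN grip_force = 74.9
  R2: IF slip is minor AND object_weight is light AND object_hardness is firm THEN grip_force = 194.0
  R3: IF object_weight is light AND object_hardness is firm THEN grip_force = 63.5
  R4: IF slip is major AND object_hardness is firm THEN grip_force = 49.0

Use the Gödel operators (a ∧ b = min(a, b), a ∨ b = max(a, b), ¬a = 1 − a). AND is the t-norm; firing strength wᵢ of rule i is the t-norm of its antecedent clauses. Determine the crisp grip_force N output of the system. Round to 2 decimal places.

R1 (z=74.9): heavy=0.05, major=0.19; AND[min(a, b)] → w = 0.05
R2 (z=194.0): minor=0.90, light=0.86, firm=0.85; AND[min(a, b)] → w = 0.85
R3 (z=63.5): light=0.86, firm=0.85; AND[min(a, b)] → w = 0.85
R4 (z=49.0): major=0.19, firm=0.85; AND[min(a, b)] → w = 0.19
Weighted average = (0.05·74.9 + 0.85·194.0 + 0.85·63.5 + 0.19·49.0) / (0.05 + 0.85 + 0.85 + 0.19)
  = 231.9300 / 1.9400 = 119.55

119.55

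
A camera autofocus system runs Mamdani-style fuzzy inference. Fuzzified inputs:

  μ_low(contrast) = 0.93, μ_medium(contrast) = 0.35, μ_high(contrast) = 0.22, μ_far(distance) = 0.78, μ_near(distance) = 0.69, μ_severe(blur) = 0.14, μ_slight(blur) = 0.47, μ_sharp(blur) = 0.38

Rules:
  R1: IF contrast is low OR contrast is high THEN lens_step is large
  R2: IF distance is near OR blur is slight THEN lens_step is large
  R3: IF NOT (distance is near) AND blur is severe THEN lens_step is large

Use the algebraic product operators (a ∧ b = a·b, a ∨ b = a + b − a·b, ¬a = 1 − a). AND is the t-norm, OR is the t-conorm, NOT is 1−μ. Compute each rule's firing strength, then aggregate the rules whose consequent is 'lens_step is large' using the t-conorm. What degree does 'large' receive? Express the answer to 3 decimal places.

0.991

R1: low=0.93, high=0.22; OR[a + b − a·b] → w = 0.9454
R2: near=0.69, slight=0.47; OR[a + b − a·b] → w = 0.8357
R3: ¬near=1−0.69=0.31, severe=0.14; AND[a·b] → w = 0.0434
Rules with consequent 'large': {R1, R2, R3} → strengths 0.9454, 0.8357, 0.0434
Aggregate via t-conorm [a + b − a·b]: 0.9914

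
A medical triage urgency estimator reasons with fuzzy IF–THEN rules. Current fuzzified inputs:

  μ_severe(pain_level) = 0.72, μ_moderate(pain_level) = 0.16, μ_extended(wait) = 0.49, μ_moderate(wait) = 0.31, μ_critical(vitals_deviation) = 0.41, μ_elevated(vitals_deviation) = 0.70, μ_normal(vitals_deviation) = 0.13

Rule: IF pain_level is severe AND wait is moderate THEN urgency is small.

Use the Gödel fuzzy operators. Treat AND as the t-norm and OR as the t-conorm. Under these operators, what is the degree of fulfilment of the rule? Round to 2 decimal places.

0.31

firing strength: severe=0.72, moderate=0.31; AND[min(a, b)] → w = 0.31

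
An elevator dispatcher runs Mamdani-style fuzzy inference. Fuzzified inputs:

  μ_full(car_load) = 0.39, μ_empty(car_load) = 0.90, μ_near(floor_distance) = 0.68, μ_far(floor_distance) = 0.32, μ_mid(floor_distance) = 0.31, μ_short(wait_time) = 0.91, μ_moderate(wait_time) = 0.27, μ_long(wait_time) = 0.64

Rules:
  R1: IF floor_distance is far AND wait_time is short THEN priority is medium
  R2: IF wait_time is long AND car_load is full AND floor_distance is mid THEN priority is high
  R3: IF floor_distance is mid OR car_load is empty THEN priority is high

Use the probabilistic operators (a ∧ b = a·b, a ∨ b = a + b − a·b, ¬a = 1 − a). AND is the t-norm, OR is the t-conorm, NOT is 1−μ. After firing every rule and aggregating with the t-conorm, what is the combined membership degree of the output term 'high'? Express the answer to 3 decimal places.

0.936

R1: far=0.32, short=0.91; AND[a·b] → w = 0.2912
R2: long=0.64, full=0.39, mid=0.31; AND[a·b] → w = 0.0774
R3: mid=0.31, empty=0.90; OR[a + b − a·b] → w = 0.9310
Rules with consequent 'high': {R2, R3} → strengths 0.0774, 0.9310
Aggregate via t-conorm [a + b − a·b]: 0.9363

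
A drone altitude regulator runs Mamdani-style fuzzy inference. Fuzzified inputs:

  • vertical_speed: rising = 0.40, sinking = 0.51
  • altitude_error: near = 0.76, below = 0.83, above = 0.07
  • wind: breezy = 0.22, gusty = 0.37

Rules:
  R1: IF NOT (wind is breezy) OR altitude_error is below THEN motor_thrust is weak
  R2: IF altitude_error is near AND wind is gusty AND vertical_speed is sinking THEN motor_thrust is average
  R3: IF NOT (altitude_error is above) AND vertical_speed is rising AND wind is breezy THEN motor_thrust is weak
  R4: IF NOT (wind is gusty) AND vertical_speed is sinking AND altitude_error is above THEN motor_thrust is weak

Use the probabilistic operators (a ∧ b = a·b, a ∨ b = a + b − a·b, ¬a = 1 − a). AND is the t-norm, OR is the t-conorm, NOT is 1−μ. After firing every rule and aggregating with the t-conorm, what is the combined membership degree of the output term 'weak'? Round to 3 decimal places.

R1: ¬breezy=1−0.22=0.78, below=0.83; OR[a + b − a·b] → w = 0.9626
R2: near=0.76, gusty=0.37, sinking=0.51; AND[a·b] → w = 0.1434
R3: ¬above=1−0.07=0.93, rising=0.40, breezy=0.22; AND[a·b] → w = 0.0818
R4: ¬gusty=1−0.37=0.63, sinking=0.51, above=0.07; AND[a·b] → w = 0.0225
Rules with consequent 'weak': {R1, R3, R4} → strengths 0.9626, 0.0818, 0.0225
Aggregate via t-conorm [a + b − a·b]: 0.9664

0.966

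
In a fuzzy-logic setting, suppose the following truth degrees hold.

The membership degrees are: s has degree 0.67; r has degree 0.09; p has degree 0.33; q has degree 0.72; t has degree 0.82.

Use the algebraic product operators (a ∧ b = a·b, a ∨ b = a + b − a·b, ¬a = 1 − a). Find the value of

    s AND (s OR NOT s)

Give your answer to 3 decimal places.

0.522

NOT s = 1 − 0.6700 = 0.3300
s OR NOT s = a + b − a·b on (0.6700, 0.3300) = 0.7789
s AND (s OR NOT s) = a·b on (0.6700, 0.7789) = 0.5219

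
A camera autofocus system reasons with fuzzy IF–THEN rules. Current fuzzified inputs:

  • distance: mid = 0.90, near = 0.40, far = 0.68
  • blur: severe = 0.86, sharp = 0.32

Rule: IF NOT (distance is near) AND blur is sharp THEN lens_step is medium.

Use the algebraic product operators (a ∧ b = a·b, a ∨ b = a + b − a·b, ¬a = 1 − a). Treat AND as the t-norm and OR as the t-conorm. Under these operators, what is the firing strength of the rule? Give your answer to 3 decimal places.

0.192

firing strength: ¬near=1−0.40=0.60, sharp=0.32; AND[a·b] → w = 0.1920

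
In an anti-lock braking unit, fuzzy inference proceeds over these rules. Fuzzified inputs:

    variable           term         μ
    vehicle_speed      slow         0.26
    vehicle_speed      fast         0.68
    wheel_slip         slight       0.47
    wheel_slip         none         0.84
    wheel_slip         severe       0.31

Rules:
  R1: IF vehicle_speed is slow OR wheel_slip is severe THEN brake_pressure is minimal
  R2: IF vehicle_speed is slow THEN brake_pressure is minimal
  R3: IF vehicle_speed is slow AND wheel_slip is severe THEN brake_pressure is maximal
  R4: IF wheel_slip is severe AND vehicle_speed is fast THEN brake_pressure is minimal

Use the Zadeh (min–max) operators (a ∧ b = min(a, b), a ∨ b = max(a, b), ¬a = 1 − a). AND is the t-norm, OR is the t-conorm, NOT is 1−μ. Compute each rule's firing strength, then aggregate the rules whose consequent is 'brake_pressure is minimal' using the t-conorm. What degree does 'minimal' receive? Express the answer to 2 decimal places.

0.31

R1: slow=0.26, severe=0.31; OR[max(a, b)] → w = 0.31
R2: slow=0.26 → w = 0.26
R3: slow=0.26, severe=0.31; AND[min(a, b)] → w = 0.26
R4: severe=0.31, fast=0.68; AND[min(a, b)] → w = 0.31
Rules with consequent 'minimal': {R1, R2, R4} → strengths 0.31, 0.26, 0.31
Aggregate via t-conorm [max(a, b)]: 0.31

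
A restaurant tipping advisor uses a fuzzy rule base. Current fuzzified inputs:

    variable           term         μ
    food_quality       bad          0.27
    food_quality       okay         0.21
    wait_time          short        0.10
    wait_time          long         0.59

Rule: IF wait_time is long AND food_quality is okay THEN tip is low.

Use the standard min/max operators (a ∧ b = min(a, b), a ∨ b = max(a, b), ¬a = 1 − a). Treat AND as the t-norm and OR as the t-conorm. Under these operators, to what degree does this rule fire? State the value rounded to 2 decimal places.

0.21

firing strength: long=0.59, okay=0.21; AND[min(a, b)] → w = 0.21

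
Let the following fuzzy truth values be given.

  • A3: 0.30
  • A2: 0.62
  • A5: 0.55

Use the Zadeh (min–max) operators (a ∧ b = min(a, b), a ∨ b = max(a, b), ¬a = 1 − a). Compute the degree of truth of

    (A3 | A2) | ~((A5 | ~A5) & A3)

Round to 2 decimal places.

A3 | A2 = max(a, b) on (0.30, 0.62) = 0.62
~A5 = 1 − 0.55 = 0.45
A5 | ~A5 = max(a, b) on (0.55, 0.45) = 0.55
(A5 | ~A5) & A3 = min(a, b) on (0.55, 0.30) = 0.30
~((A5 | ~A5) & A3) = 1 − 0.30 = 0.70
(A3 | A2) | ~((A5 | ~A5) & A3) = max(a, b) on (0.62, 0.70) = 0.70

0.70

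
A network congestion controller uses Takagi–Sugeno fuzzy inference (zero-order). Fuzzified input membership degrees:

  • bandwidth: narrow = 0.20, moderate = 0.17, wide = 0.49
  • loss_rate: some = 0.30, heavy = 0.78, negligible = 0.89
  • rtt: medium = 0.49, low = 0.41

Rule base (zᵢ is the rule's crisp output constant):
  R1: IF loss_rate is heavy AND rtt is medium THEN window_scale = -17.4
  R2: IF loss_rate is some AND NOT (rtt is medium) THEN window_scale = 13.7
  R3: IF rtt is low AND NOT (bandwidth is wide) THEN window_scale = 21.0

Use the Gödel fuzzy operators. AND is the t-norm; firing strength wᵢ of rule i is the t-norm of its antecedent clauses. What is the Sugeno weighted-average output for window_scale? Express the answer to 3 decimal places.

3.495

R1 (z=-17.4): heavy=0.78, medium=0.49; AND[min(a, b)] → w = 0.49
R2 (z=13.7): some=0.30, ¬medium=1−0.49=0.51; AND[min(a, b)] → w = 0.30
R3 (z=21.0): low=0.41, ¬wide=1−0.49=0.51; AND[min(a, b)] → w = 0.41
Weighted average = (0.49·-17.4 + 0.30·13.7 + 0.41·21.0) / (0.49 + 0.30 + 0.41)
  = 4.1940 / 1.2000 = 3.495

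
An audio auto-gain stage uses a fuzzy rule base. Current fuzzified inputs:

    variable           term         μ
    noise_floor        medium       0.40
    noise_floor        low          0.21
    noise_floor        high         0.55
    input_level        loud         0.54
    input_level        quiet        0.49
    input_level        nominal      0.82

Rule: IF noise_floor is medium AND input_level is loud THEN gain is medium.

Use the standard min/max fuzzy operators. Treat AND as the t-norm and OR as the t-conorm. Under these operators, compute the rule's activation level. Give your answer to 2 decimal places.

firing strength: medium=0.40, loud=0.54; AND[min(a, b)] → w = 0.40

0.40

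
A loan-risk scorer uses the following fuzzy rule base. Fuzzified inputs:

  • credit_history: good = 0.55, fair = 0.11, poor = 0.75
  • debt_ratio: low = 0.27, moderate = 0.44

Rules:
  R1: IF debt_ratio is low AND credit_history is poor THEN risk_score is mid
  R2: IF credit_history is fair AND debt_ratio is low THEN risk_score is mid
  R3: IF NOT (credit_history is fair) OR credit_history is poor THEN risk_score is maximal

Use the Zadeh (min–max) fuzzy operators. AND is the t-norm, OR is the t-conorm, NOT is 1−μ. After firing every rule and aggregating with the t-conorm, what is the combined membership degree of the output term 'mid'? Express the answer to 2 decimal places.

0.27

R1: low=0.27, poor=0.75; AND[min(a, b)] → w = 0.27
R2: fair=0.11, low=0.27; AND[min(a, b)] → w = 0.11
R3: ¬fair=1−0.11=0.89, poor=0.75; OR[max(a, b)] → w = 0.89
Rules with consequent 'mid': {R1, R2} → strengths 0.27, 0.11
Aggregate via t-conorm [max(a, b)]: 0.27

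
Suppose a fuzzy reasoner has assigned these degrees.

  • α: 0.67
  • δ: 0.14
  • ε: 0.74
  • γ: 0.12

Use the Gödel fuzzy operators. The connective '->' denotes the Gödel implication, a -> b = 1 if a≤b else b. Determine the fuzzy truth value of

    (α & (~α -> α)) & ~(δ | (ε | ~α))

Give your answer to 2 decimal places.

~α = 1 − 0.67 = 0.33
~α -> α  [Gödel: 1 if a≤b else b] with a=0.33, b=0.67 → 1.00
α & (~α -> α) = min(a, b) on (0.67, 1.00) = 0.67
~α = 1 − 0.67 = 0.33
ε | ~α = max(a, b) on (0.74, 0.33) = 0.74
δ | (ε | ~α) = max(a, b) on (0.14, 0.74) = 0.74
~(δ | (ε | ~α)) = 1 − 0.74 = 0.26
(α & (~α -> α)) & ~(δ | (ε | ~α)) = min(a, b) on (0.67, 0.26) = 0.26

0.26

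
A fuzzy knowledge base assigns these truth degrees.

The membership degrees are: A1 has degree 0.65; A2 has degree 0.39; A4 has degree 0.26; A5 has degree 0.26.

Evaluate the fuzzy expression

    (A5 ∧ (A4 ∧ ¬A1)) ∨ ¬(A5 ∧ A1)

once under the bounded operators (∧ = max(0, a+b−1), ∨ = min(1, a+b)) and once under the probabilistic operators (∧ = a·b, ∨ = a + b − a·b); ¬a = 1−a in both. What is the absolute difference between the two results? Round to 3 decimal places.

Under bounded:
  ¬A1 = 1 − 0.65 = 0.35
  A4 ∧ ¬A1 = max(0, a+b−1) on (0.26, 0.35) = 0.00
  A5 ∧ (A4 ∧ ¬A1) = max(0, a+b−1) on (0.26, 0.00) = 0.00
  A5 ∧ A1 = max(0, a+b−1) on (0.26, 0.65) = 0.00
  ¬(A5 ∧ A1) = 1 − 0.00 = 1.00
  (A5 ∧ (A4 ∧ ¬A1)) ∨ ¬(A5 ∧ A1) = min(1, a+b) on (0.00, 1.00) = 1.00
  → value = 1.0000
Under probabilistic:
  ¬A1 = 1 − 0.6500 = 0.3500
  A4 ∧ ¬A1 = a·b on (0.2600, 0.3500) = 0.0910
  A5 ∧ (A4 ∧ ¬A1) = a·b on (0.2600, 0.0910) = 0.0237
  A5 ∧ A1 = a·b on (0.2600, 0.6500) = 0.1690
  ¬(A5 ∧ A1) = 1 − 0.1690 = 0.8310
  (A5 ∧ (A4 ∧ ¬A1)) ∨ ¬(A5 ∧ A1) = a + b − a·b on (0.0237, 0.8310) = 0.8350
  → value = 0.8350
|1.0000 − 0.8350| = 0.165

0.165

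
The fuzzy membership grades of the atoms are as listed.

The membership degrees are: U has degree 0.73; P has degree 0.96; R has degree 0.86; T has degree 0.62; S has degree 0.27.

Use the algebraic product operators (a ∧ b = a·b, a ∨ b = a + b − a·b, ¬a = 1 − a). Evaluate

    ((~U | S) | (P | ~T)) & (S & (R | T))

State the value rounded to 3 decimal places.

0.252

~U = 1 − 0.7300 = 0.2700
~U | S = a + b − a·b on (0.2700, 0.2700) = 0.4671
~T = 1 − 0.6200 = 0.3800
P | ~T = a + b − a·b on (0.9600, 0.3800) = 0.9752
(~U | S) | (P | ~T) = a + b − a·b on (0.4671, 0.9752) = 0.9868
R | T = a + b − a·b on (0.8600, 0.6200) = 0.9468
S & (R | T) = a·b on (0.2700, 0.9468) = 0.2556
((~U | S) | (P | ~T)) & (S & (R | T)) = a·b on (0.9868, 0.2556) = 0.2523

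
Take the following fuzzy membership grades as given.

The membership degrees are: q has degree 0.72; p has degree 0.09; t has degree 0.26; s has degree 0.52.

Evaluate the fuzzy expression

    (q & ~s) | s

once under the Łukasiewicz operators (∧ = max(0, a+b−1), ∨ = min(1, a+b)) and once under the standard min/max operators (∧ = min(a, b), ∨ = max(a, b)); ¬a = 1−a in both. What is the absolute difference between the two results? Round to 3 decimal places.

0.200

Under Łukasiewicz:
  ~s = 1 − 0.52 = 0.48
  q & ~s = max(0, a+b−1) on (0.72, 0.48) = 0.20
  (q & ~s) | s = min(1, a+b) on (0.20, 0.52) = 0.72
  → value = 0.7200
Under standard min/max:
  ~s = 1 − 0.52 = 0.48
  q & ~s = min(a, b) on (0.72, 0.48) = 0.48
  (q & ~s) | s = max(a, b) on (0.48, 0.52) = 0.52
  → value = 0.5200
|0.7200 − 0.5200| = 0.200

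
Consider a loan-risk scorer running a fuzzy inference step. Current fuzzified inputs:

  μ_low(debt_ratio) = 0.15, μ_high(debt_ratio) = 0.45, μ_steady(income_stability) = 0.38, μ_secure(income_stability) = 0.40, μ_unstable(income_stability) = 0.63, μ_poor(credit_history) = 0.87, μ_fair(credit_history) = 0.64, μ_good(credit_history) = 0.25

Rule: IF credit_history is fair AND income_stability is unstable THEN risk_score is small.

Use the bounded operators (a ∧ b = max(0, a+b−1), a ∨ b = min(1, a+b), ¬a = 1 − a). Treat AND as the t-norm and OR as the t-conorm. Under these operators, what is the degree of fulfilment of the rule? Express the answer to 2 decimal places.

0.27

firing strength: fair=0.64, unstable=0.63; AND[max(0, a+b−1)] → w = 0.27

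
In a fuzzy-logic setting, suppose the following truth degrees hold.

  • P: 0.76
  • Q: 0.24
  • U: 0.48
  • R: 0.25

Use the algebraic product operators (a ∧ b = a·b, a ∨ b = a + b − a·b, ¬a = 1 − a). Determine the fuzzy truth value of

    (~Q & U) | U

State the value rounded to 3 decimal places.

0.670

~Q = 1 − 0.2400 = 0.7600
~Q & U = a·b on (0.7600, 0.4800) = 0.3648
(~Q & U) | U = a + b − a·b on (0.3648, 0.4800) = 0.6697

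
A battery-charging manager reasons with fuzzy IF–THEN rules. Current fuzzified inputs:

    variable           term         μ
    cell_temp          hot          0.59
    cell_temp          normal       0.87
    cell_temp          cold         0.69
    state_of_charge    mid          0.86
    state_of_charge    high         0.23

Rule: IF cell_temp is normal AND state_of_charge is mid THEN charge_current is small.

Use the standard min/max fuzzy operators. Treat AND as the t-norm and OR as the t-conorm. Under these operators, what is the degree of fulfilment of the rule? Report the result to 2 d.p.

firing strength: normal=0.87, mid=0.86; AND[min(a, b)] → w = 0.86

0.86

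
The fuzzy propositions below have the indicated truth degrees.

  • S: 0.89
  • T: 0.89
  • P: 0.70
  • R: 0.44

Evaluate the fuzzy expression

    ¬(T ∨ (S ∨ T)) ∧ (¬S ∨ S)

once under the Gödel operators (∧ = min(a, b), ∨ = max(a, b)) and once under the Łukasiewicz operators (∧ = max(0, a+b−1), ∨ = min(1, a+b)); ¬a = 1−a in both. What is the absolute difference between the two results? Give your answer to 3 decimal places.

Under Gödel:
  S ∨ T = max(a, b) on (0.89, 0.89) = 0.89
  T ∨ (S ∨ T) = max(a, b) on (0.89, 0.89) = 0.89
  ¬(T ∨ (S ∨ T)) = 1 − 0.89 = 0.11
  ¬S = 1 − 0.89 = 0.11
  ¬S ∨ S = max(a, b) on (0.11, 0.89) = 0.89
  ¬(T ∨ (S ∨ T)) ∧ (¬S ∨ S) = min(a, b) on (0.11, 0.89) = 0.11
  → value = 0.1100
Under Łukasiewicz:
  S ∨ T = min(1, a+b) on (0.89, 0.89) = 1.00
  T ∨ (S ∨ T) = min(1, a+b) on (0.89, 1.00) = 1.00
  ¬(T ∨ (S ∨ T)) = 1 − 1.00 = 0.00
  ¬S = 1 − 0.89 = 0.11
  ¬S ∨ S = min(1, a+b) on (0.11, 0.89) = 1.00
  ¬(T ∨ (S ∨ T)) ∧ (¬S ∨ S) = max(0, a+b−1) on (0.00, 1.00) = 0.00
  → value = 0.0000
|0.1100 − 0.0000| = 0.110

0.110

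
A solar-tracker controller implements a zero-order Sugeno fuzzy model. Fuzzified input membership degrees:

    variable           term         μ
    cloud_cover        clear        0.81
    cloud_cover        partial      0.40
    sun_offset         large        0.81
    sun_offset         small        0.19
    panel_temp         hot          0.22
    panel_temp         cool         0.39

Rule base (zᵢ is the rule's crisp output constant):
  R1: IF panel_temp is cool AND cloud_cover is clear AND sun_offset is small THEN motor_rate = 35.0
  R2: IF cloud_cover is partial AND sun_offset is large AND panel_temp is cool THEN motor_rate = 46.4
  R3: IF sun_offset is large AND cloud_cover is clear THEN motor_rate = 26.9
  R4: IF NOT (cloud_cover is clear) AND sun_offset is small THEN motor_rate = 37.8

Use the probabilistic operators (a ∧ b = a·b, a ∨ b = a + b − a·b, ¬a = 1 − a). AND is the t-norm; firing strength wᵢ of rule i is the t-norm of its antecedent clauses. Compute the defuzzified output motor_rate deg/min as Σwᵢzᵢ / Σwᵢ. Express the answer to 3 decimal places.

30.706

R1 (z=35.0): cool=0.39, clear=0.81, small=0.19; AND[a·b] → w = 0.0600
R2 (z=46.4): partial=0.40, large=0.81, cool=0.39; AND[a·b] → w = 0.1264
R3 (z=26.9): large=0.81, clear=0.81; AND[a·b] → w = 0.6561
R4 (z=37.8): ¬clear=1−0.81=0.19, small=0.19; AND[a·b] → w = 0.0361
Weighted average = (0.0600·35.0 + 0.1264·46.4 + 0.6561·26.9 + 0.0361·37.8) / (0.0600 + 0.1264 + 0.6561 + 0.0361)
  = 26.9775 / 0.8786 = 30.706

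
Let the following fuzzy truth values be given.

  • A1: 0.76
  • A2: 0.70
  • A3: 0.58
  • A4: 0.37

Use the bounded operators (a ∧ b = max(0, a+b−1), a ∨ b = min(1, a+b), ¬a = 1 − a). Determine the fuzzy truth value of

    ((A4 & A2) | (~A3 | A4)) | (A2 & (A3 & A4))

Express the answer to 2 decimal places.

0.86

A4 & A2 = max(0, a+b−1) on (0.37, 0.70) = 0.07
~A3 = 1 − 0.58 = 0.42
~A3 | A4 = min(1, a+b) on (0.42, 0.37) = 0.79
(A4 & A2) | (~A3 | A4) = min(1, a+b) on (0.07, 0.79) = 0.86
A3 & A4 = max(0, a+b−1) on (0.58, 0.37) = 0.00
A2 & (A3 & A4) = max(0, a+b−1) on (0.70, 0.00) = 0.00
((A4 & A2) | (~A3 | A4)) | (A2 & (A3 & A4)) = min(1, a+b) on (0.86, 0.00) = 0.86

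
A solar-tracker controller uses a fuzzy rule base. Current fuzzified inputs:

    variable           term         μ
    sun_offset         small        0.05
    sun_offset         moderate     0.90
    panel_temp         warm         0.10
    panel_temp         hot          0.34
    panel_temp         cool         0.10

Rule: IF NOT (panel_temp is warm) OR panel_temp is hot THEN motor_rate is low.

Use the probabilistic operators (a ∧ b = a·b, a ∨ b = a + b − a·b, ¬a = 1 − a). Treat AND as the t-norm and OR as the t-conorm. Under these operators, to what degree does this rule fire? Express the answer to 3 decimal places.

firing strength: ¬warm=1−0.10=0.90, hot=0.34; OR[a + b − a·b] → w = 0.9340

0.934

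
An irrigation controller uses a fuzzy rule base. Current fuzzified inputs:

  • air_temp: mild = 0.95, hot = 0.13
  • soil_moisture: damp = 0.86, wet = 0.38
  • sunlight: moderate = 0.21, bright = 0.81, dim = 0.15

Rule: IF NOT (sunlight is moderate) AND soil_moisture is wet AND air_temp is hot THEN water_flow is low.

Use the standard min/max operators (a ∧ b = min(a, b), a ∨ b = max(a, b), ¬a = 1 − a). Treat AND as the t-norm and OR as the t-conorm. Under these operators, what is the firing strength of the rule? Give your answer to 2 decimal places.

firing strength: ¬moderate=1−0.21=0.79, wet=0.38, hot=0.13; AND[min(a, b)] → w = 0.13

0.13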